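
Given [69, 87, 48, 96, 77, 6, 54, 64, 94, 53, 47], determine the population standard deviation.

24.8077

Step 1: Compute the mean: 63.1818
Step 2: Sum of squared deviations from the mean: 6769.6364
Step 3: Population variance = 6769.6364 / 11 = 615.4215
Step 4: Standard deviation = sqrt(615.4215) = 24.8077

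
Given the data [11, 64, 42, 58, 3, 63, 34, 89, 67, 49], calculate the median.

53.5

Step 1: Sort the data in ascending order: [3, 11, 34, 42, 49, 58, 63, 64, 67, 89]
Step 2: The number of values is n = 10.
Step 3: Since n is even, the median is the average of positions 5 and 6:
  Median = (49 + 58) / 2 = 53.5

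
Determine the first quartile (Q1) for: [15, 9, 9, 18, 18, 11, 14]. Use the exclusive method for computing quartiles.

9

Step 1: Sort the data: [9, 9, 11, 14, 15, 18, 18]
Step 2: n = 7
Step 3: Using the exclusive quartile method:
  Q1 = 9
  Q2 (median) = 14
  Q3 = 18
  IQR = Q3 - Q1 = 18 - 9 = 9
Step 4: Q1 = 9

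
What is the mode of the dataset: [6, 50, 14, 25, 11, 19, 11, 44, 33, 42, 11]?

11

Step 1: Count the frequency of each value:
  6: appears 1 time(s)
  11: appears 3 time(s)
  14: appears 1 time(s)
  19: appears 1 time(s)
  25: appears 1 time(s)
  33: appears 1 time(s)
  42: appears 1 time(s)
  44: appears 1 time(s)
  50: appears 1 time(s)
Step 2: The value 11 appears most frequently (3 times).
Step 3: Mode = 11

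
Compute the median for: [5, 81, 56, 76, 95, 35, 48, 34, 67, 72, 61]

61

Step 1: Sort the data in ascending order: [5, 34, 35, 48, 56, 61, 67, 72, 76, 81, 95]
Step 2: The number of values is n = 11.
Step 3: Since n is odd, the median is the middle value at position 6: 61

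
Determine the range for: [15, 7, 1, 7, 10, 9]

14

Step 1: Identify the maximum value: max = 15
Step 2: Identify the minimum value: min = 1
Step 3: Range = max - min = 15 - 1 = 14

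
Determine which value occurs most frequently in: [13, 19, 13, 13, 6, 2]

13

Step 1: Count the frequency of each value:
  2: appears 1 time(s)
  6: appears 1 time(s)
  13: appears 3 time(s)
  19: appears 1 time(s)
Step 2: The value 13 appears most frequently (3 times).
Step 3: Mode = 13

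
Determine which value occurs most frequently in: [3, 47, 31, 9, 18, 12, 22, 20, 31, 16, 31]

31

Step 1: Count the frequency of each value:
  3: appears 1 time(s)
  9: appears 1 time(s)
  12: appears 1 time(s)
  16: appears 1 time(s)
  18: appears 1 time(s)
  20: appears 1 time(s)
  22: appears 1 time(s)
  31: appears 3 time(s)
  47: appears 1 time(s)
Step 2: The value 31 appears most frequently (3 times).
Step 3: Mode = 31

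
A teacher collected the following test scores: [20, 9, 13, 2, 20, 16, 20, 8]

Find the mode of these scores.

20

Step 1: Count the frequency of each value:
  2: appears 1 time(s)
  8: appears 1 time(s)
  9: appears 1 time(s)
  13: appears 1 time(s)
  16: appears 1 time(s)
  20: appears 3 time(s)
Step 2: The value 20 appears most frequently (3 times).
Step 3: Mode = 20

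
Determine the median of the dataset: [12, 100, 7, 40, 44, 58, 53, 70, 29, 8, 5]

40

Step 1: Sort the data in ascending order: [5, 7, 8, 12, 29, 40, 44, 53, 58, 70, 100]
Step 2: The number of values is n = 11.
Step 3: Since n is odd, the median is the middle value at position 6: 40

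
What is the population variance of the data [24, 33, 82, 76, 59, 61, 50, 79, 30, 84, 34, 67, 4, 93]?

668.6735

Step 1: Compute the mean: (24 + 33 + 82 + 76 + 59 + 61 + 50 + 79 + 30 + 84 + 34 + 67 + 4 + 93) / 14 = 55.4286
Step 2: Compute squared deviations from the mean:
  (24 - 55.4286)^2 = 987.7551
  (33 - 55.4286)^2 = 503.0408
  (82 - 55.4286)^2 = 706.0408
  (76 - 55.4286)^2 = 423.1837
  (59 - 55.4286)^2 = 12.7551
  (61 - 55.4286)^2 = 31.0408
  (50 - 55.4286)^2 = 29.4694
  (79 - 55.4286)^2 = 555.6122
  (30 - 55.4286)^2 = 646.6122
  (84 - 55.4286)^2 = 816.3265
  (34 - 55.4286)^2 = 459.1837
  (67 - 55.4286)^2 = 133.898
  (4 - 55.4286)^2 = 2644.898
  (93 - 55.4286)^2 = 1411.6122
Step 3: Sum of squared deviations = 9361.4286
Step 4: Population variance = 9361.4286 / 14 = 668.6735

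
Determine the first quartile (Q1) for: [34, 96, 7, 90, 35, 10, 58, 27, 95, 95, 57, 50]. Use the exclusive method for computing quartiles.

28.75

Step 1: Sort the data: [7, 10, 27, 34, 35, 50, 57, 58, 90, 95, 95, 96]
Step 2: n = 12
Step 3: Using the exclusive quartile method:
  Q1 = 28.75
  Q2 (median) = 53.5
  Q3 = 93.75
  IQR = Q3 - Q1 = 93.75 - 28.75 = 65
Step 4: Q1 = 28.75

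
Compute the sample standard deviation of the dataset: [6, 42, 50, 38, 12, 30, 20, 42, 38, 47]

15.0647

Step 1: Compute the mean: 32.5
Step 2: Sum of squared deviations from the mean: 2042.5
Step 3: Sample variance = 2042.5 / 9 = 226.9444
Step 4: Standard deviation = sqrt(226.9444) = 15.0647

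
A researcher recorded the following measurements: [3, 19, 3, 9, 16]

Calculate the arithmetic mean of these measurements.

10

Step 1: Sum all values: 3 + 19 + 3 + 9 + 16 = 50
Step 2: Count the number of values: n = 5
Step 3: Mean = sum / n = 50 / 5 = 10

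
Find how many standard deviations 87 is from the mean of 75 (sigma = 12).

1

Step 1: Recall the z-score formula: z = (x - mu) / sigma
Step 2: Substitute values: z = (87 - 75) / 12
Step 3: z = 12 / 12 = 1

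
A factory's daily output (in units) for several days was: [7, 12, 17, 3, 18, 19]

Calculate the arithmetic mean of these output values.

12.6667

Step 1: Sum all values: 7 + 12 + 17 + 3 + 18 + 19 = 76
Step 2: Count the number of values: n = 6
Step 3: Mean = sum / n = 76 / 6 = 12.6667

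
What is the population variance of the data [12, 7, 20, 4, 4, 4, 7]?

29.9184

Step 1: Compute the mean: (12 + 7 + 20 + 4 + 4 + 4 + 7) / 7 = 8.2857
Step 2: Compute squared deviations from the mean:
  (12 - 8.2857)^2 = 13.7959
  (7 - 8.2857)^2 = 1.6531
  (20 - 8.2857)^2 = 137.2245
  (4 - 8.2857)^2 = 18.3673
  (4 - 8.2857)^2 = 18.3673
  (4 - 8.2857)^2 = 18.3673
  (7 - 8.2857)^2 = 1.6531
Step 3: Sum of squared deviations = 209.4286
Step 4: Population variance = 209.4286 / 7 = 29.9184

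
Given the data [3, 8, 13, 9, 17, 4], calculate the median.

8.5

Step 1: Sort the data in ascending order: [3, 4, 8, 9, 13, 17]
Step 2: The number of values is n = 6.
Step 3: Since n is even, the median is the average of positions 3 and 4:
  Median = (8 + 9) / 2 = 8.5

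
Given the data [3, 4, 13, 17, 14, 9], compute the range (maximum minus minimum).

14

Step 1: Identify the maximum value: max = 17
Step 2: Identify the minimum value: min = 3
Step 3: Range = max - min = 17 - 3 = 14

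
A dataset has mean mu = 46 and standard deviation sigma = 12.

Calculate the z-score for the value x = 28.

-1.5

Step 1: Recall the z-score formula: z = (x - mu) / sigma
Step 2: Substitute values: z = (28 - 46) / 12
Step 3: z = -18 / 12 = -1.5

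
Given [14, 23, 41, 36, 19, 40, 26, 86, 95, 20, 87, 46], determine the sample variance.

833.7197

Step 1: Compute the mean: (14 + 23 + 41 + 36 + 19 + 40 + 26 + 86 + 95 + 20 + 87 + 46) / 12 = 44.4167
Step 2: Compute squared deviations from the mean:
  (14 - 44.4167)^2 = 925.1736
  (23 - 44.4167)^2 = 458.6736
  (41 - 44.4167)^2 = 11.6736
  (36 - 44.4167)^2 = 70.8403
  (19 - 44.4167)^2 = 646.0069
  (40 - 44.4167)^2 = 19.5069
  (26 - 44.4167)^2 = 339.1736
  (86 - 44.4167)^2 = 1729.1736
  (95 - 44.4167)^2 = 2558.6736
  (20 - 44.4167)^2 = 596.1736
  (87 - 44.4167)^2 = 1813.3403
  (46 - 44.4167)^2 = 2.5069
Step 3: Sum of squared deviations = 9170.9167
Step 4: Sample variance = 9170.9167 / 11 = 833.7197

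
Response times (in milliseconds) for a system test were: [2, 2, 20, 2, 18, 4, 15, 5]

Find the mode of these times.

2

Step 1: Count the frequency of each value:
  2: appears 3 time(s)
  4: appears 1 time(s)
  5: appears 1 time(s)
  15: appears 1 time(s)
  18: appears 1 time(s)
  20: appears 1 time(s)
Step 2: The value 2 appears most frequently (3 times).
Step 3: Mode = 2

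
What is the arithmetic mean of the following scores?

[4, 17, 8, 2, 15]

9.2

Step 1: Sum all values: 4 + 17 + 8 + 2 + 15 = 46
Step 2: Count the number of values: n = 5
Step 3: Mean = sum / n = 46 / 5 = 9.2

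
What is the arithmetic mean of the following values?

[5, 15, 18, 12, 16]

13.2

Step 1: Sum all values: 5 + 15 + 18 + 12 + 16 = 66
Step 2: Count the number of values: n = 5
Step 3: Mean = sum / n = 66 / 5 = 13.2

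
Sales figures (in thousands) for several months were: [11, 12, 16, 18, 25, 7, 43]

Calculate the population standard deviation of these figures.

11.205

Step 1: Compute the mean: 18.8571
Step 2: Sum of squared deviations from the mean: 878.8571
Step 3: Population variance = 878.8571 / 7 = 125.551
Step 4: Standard deviation = sqrt(125.551) = 11.205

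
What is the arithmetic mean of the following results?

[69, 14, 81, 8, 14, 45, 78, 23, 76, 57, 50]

46.8182

Step 1: Sum all values: 69 + 14 + 81 + 8 + 14 + 45 + 78 + 23 + 76 + 57 + 50 = 515
Step 2: Count the number of values: n = 11
Step 3: Mean = sum / n = 515 / 11 = 46.8182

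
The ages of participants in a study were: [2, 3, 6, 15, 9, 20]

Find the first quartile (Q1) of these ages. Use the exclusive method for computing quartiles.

2.75

Step 1: Sort the data: [2, 3, 6, 9, 15, 20]
Step 2: n = 6
Step 3: Using the exclusive quartile method:
  Q1 = 2.75
  Q2 (median) = 7.5
  Q3 = 16.25
  IQR = Q3 - Q1 = 16.25 - 2.75 = 13.5
Step 4: Q1 = 2.75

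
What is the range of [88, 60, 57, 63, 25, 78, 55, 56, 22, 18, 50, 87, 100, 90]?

82

Step 1: Identify the maximum value: max = 100
Step 2: Identify the minimum value: min = 18
Step 3: Range = max - min = 100 - 18 = 82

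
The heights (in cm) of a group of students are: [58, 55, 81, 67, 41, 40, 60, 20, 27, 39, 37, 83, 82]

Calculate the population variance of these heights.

409.9172

Step 1: Compute the mean: (58 + 55 + 81 + 67 + 41 + 40 + 60 + 20 + 27 + 39 + 37 + 83 + 82) / 13 = 53.0769
Step 2: Compute squared deviations from the mean:
  (58 - 53.0769)^2 = 24.2367
  (55 - 53.0769)^2 = 3.6982
  (81 - 53.0769)^2 = 779.6982
  (67 - 53.0769)^2 = 193.8521
  (41 - 53.0769)^2 = 145.8521
  (40 - 53.0769)^2 = 171.0059
  (60 - 53.0769)^2 = 47.929
  (20 - 53.0769)^2 = 1094.0828
  (27 - 53.0769)^2 = 680.0059
  (39 - 53.0769)^2 = 198.1598
  (37 - 53.0769)^2 = 258.4675
  (83 - 53.0769)^2 = 895.3905
  (82 - 53.0769)^2 = 836.5444
Step 3: Sum of squared deviations = 5328.9231
Step 4: Population variance = 5328.9231 / 13 = 409.9172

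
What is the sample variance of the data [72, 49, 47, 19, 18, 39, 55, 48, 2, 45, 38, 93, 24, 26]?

545.1484

Step 1: Compute the mean: (72 + 49 + 47 + 19 + 18 + 39 + 55 + 48 + 2 + 45 + 38 + 93 + 24 + 26) / 14 = 41.0714
Step 2: Compute squared deviations from the mean:
  (72 - 41.0714)^2 = 956.5765
  (49 - 41.0714)^2 = 62.8622
  (47 - 41.0714)^2 = 35.148
  (19 - 41.0714)^2 = 487.148
  (18 - 41.0714)^2 = 532.2908
  (39 - 41.0714)^2 = 4.2908
  (55 - 41.0714)^2 = 194.0051
  (48 - 41.0714)^2 = 48.0051
  (2 - 41.0714)^2 = 1526.5765
  (45 - 41.0714)^2 = 15.4337
  (38 - 41.0714)^2 = 9.4337
  (93 - 41.0714)^2 = 2696.5765
  (24 - 41.0714)^2 = 291.4337
  (26 - 41.0714)^2 = 227.148
Step 3: Sum of squared deviations = 7086.9286
Step 4: Sample variance = 7086.9286 / 13 = 545.1484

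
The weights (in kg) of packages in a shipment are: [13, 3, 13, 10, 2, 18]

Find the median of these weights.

11.5

Step 1: Sort the data in ascending order: [2, 3, 10, 13, 13, 18]
Step 2: The number of values is n = 6.
Step 3: Since n is even, the median is the average of positions 3 and 4:
  Median = (10 + 13) / 2 = 11.5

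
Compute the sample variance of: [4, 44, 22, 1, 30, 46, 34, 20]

279.8393

Step 1: Compute the mean: (4 + 44 + 22 + 1 + 30 + 46 + 34 + 20) / 8 = 25.125
Step 2: Compute squared deviations from the mean:
  (4 - 25.125)^2 = 446.2656
  (44 - 25.125)^2 = 356.2656
  (22 - 25.125)^2 = 9.7656
  (1 - 25.125)^2 = 582.0156
  (30 - 25.125)^2 = 23.7656
  (46 - 25.125)^2 = 435.7656
  (34 - 25.125)^2 = 78.7656
  (20 - 25.125)^2 = 26.2656
Step 3: Sum of squared deviations = 1958.875
Step 4: Sample variance = 1958.875 / 7 = 279.8393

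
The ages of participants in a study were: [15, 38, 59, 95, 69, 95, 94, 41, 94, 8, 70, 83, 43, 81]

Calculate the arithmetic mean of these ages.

63.2143

Step 1: Sum all values: 15 + 38 + 59 + 95 + 69 + 95 + 94 + 41 + 94 + 8 + 70 + 83 + 43 + 81 = 885
Step 2: Count the number of values: n = 14
Step 3: Mean = sum / n = 885 / 14 = 63.2143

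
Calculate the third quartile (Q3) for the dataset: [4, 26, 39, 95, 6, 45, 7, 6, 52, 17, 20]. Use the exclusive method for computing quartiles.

45

Step 1: Sort the data: [4, 6, 6, 7, 17, 20, 26, 39, 45, 52, 95]
Step 2: n = 11
Step 3: Using the exclusive quartile method:
  Q1 = 6
  Q2 (median) = 20
  Q3 = 45
  IQR = Q3 - Q1 = 45 - 6 = 39
Step 4: Q3 = 45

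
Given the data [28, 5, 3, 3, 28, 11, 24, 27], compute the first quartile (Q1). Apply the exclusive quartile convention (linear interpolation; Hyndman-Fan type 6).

3.5

Step 1: Sort the data: [3, 3, 5, 11, 24, 27, 28, 28]
Step 2: n = 8
Step 3: Using the exclusive quartile method:
  Q1 = 3.5
  Q2 (median) = 17.5
  Q3 = 27.75
  IQR = Q3 - Q1 = 27.75 - 3.5 = 24.25
Step 4: Q1 = 3.5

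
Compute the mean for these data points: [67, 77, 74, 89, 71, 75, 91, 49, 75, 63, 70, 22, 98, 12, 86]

67.9333

Step 1: Sum all values: 67 + 77 + 74 + 89 + 71 + 75 + 91 + 49 + 75 + 63 + 70 + 22 + 98 + 12 + 86 = 1019
Step 2: Count the number of values: n = 15
Step 3: Mean = sum / n = 1019 / 15 = 67.9333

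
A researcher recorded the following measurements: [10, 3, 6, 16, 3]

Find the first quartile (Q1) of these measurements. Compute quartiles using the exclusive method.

3

Step 1: Sort the data: [3, 3, 6, 10, 16]
Step 2: n = 5
Step 3: Using the exclusive quartile method:
  Q1 = 3
  Q2 (median) = 6
  Q3 = 13
  IQR = Q3 - Q1 = 13 - 3 = 10
Step 4: Q1 = 3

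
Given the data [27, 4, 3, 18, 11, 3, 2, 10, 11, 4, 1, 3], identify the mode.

3

Step 1: Count the frequency of each value:
  1: appears 1 time(s)
  2: appears 1 time(s)
  3: appears 3 time(s)
  4: appears 2 time(s)
  10: appears 1 time(s)
  11: appears 2 time(s)
  18: appears 1 time(s)
  27: appears 1 time(s)
Step 2: The value 3 appears most frequently (3 times).
Step 3: Mode = 3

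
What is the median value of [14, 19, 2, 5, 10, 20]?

12

Step 1: Sort the data in ascending order: [2, 5, 10, 14, 19, 20]
Step 2: The number of values is n = 6.
Step 3: Since n is even, the median is the average of positions 3 and 4:
  Median = (10 + 14) / 2 = 12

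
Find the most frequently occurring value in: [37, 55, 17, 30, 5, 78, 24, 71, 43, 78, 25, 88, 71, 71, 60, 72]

71

Step 1: Count the frequency of each value:
  5: appears 1 time(s)
  17: appears 1 time(s)
  24: appears 1 time(s)
  25: appears 1 time(s)
  30: appears 1 time(s)
  37: appears 1 time(s)
  43: appears 1 time(s)
  55: appears 1 time(s)
  60: appears 1 time(s)
  71: appears 3 time(s)
  72: appears 1 time(s)
  78: appears 2 time(s)
  88: appears 1 time(s)
Step 2: The value 71 appears most frequently (3 times).
Step 3: Mode = 71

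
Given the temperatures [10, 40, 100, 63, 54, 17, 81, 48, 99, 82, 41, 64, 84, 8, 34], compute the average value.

55

Step 1: Sum all values: 10 + 40 + 100 + 63 + 54 + 17 + 81 + 48 + 99 + 82 + 41 + 64 + 84 + 8 + 34 = 825
Step 2: Count the number of values: n = 15
Step 3: Mean = sum / n = 825 / 15 = 55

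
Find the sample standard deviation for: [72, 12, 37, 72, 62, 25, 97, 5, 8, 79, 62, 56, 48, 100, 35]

30.556

Step 1: Compute the mean: 51.3333
Step 2: Sum of squared deviations from the mean: 13071.3333
Step 3: Sample variance = 13071.3333 / 14 = 933.6667
Step 4: Standard deviation = sqrt(933.6667) = 30.556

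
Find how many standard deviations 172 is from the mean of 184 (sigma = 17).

-0.7059

Step 1: Recall the z-score formula: z = (x - mu) / sigma
Step 2: Substitute values: z = (172 - 184) / 17
Step 3: z = -12 / 17 = -0.7059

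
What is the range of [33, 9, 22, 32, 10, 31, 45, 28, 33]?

36

Step 1: Identify the maximum value: max = 45
Step 2: Identify the minimum value: min = 9
Step 3: Range = max - min = 45 - 9 = 36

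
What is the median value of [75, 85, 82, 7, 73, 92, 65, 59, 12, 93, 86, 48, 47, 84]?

74

Step 1: Sort the data in ascending order: [7, 12, 47, 48, 59, 65, 73, 75, 82, 84, 85, 86, 92, 93]
Step 2: The number of values is n = 14.
Step 3: Since n is even, the median is the average of positions 7 and 8:
  Median = (73 + 75) / 2 = 74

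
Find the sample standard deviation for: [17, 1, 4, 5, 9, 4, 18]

6.7259

Step 1: Compute the mean: 8.2857
Step 2: Sum of squared deviations from the mean: 271.4286
Step 3: Sample variance = 271.4286 / 6 = 45.2381
Step 4: Standard deviation = sqrt(45.2381) = 6.7259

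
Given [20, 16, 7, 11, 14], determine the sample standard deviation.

4.9295

Step 1: Compute the mean: 13.6
Step 2: Sum of squared deviations from the mean: 97.2
Step 3: Sample variance = 97.2 / 4 = 24.3
Step 4: Standard deviation = sqrt(24.3) = 4.9295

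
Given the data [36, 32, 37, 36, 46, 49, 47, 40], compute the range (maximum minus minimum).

17

Step 1: Identify the maximum value: max = 49
Step 2: Identify the minimum value: min = 32
Step 3: Range = max - min = 49 - 32 = 17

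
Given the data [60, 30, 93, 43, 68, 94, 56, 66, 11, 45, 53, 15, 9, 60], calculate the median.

54.5

Step 1: Sort the data in ascending order: [9, 11, 15, 30, 43, 45, 53, 56, 60, 60, 66, 68, 93, 94]
Step 2: The number of values is n = 14.
Step 3: Since n is even, the median is the average of positions 7 and 8:
  Median = (53 + 56) / 2 = 54.5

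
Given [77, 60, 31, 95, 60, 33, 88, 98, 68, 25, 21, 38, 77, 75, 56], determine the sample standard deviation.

25.5451

Step 1: Compute the mean: 60.1333
Step 2: Sum of squared deviations from the mean: 9135.7333
Step 3: Sample variance = 9135.7333 / 14 = 652.5524
Step 4: Standard deviation = sqrt(652.5524) = 25.5451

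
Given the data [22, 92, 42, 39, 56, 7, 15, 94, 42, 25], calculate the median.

40.5

Step 1: Sort the data in ascending order: [7, 15, 22, 25, 39, 42, 42, 56, 92, 94]
Step 2: The number of values is n = 10.
Step 3: Since n is even, the median is the average of positions 5 and 6:
  Median = (39 + 42) / 2 = 40.5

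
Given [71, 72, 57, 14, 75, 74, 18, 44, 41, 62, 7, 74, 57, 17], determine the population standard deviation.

24.3462

Step 1: Compute the mean: 48.7857
Step 2: Sum of squared deviations from the mean: 8298.3571
Step 3: Population variance = 8298.3571 / 14 = 592.7398
Step 4: Standard deviation = sqrt(592.7398) = 24.3462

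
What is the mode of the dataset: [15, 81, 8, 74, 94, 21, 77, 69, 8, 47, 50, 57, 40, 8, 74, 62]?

8

Step 1: Count the frequency of each value:
  8: appears 3 time(s)
  15: appears 1 time(s)
  21: appears 1 time(s)
  40: appears 1 time(s)
  47: appears 1 time(s)
  50: appears 1 time(s)
  57: appears 1 time(s)
  62: appears 1 time(s)
  69: appears 1 time(s)
  74: appears 2 time(s)
  77: appears 1 time(s)
  81: appears 1 time(s)
  94: appears 1 time(s)
Step 2: The value 8 appears most frequently (3 times).
Step 3: Mode = 8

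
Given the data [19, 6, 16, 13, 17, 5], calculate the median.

14.5

Step 1: Sort the data in ascending order: [5, 6, 13, 16, 17, 19]
Step 2: The number of values is n = 6.
Step 3: Since n is even, the median is the average of positions 3 and 4:
  Median = (13 + 16) / 2 = 14.5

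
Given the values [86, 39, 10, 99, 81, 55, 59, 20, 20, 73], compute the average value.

54.2

Step 1: Sum all values: 86 + 39 + 10 + 99 + 81 + 55 + 59 + 20 + 20 + 73 = 542
Step 2: Count the number of values: n = 10
Step 3: Mean = sum / n = 542 / 10 = 54.2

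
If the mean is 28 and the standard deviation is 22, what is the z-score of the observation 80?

2.3636

Step 1: Recall the z-score formula: z = (x - mu) / sigma
Step 2: Substitute values: z = (80 - 28) / 22
Step 3: z = 52 / 22 = 2.3636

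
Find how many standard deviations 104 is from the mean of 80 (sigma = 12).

2

Step 1: Recall the z-score formula: z = (x - mu) / sigma
Step 2: Substitute values: z = (104 - 80) / 12
Step 3: z = 24 / 12 = 2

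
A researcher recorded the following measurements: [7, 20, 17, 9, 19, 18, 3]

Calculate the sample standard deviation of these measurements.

6.7999

Step 1: Compute the mean: 13.2857
Step 2: Sum of squared deviations from the mean: 277.4286
Step 3: Sample variance = 277.4286 / 6 = 46.2381
Step 4: Standard deviation = sqrt(46.2381) = 6.7999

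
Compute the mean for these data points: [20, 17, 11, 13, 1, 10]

12

Step 1: Sum all values: 20 + 17 + 11 + 13 + 1 + 10 = 72
Step 2: Count the number of values: n = 6
Step 3: Mean = sum / n = 72 / 6 = 12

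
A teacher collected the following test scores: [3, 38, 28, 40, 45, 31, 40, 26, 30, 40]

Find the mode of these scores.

40

Step 1: Count the frequency of each value:
  3: appears 1 time(s)
  26: appears 1 time(s)
  28: appears 1 time(s)
  30: appears 1 time(s)
  31: appears 1 time(s)
  38: appears 1 time(s)
  40: appears 3 time(s)
  45: appears 1 time(s)
Step 2: The value 40 appears most frequently (3 times).
Step 3: Mode = 40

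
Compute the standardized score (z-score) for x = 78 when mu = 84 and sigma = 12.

-0.5

Step 1: Recall the z-score formula: z = (x - mu) / sigma
Step 2: Substitute values: z = (78 - 84) / 12
Step 3: z = -6 / 12 = -0.5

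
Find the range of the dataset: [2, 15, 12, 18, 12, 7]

16

Step 1: Identify the maximum value: max = 18
Step 2: Identify the minimum value: min = 2
Step 3: Range = max - min = 18 - 2 = 16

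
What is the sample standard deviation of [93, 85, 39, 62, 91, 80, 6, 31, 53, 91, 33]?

30.0242

Step 1: Compute the mean: 60.3636
Step 2: Sum of squared deviations from the mean: 9014.5455
Step 3: Sample variance = 9014.5455 / 10 = 901.4545
Step 4: Standard deviation = sqrt(901.4545) = 30.0242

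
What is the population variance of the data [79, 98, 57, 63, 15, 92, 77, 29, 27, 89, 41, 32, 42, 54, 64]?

630.7289

Step 1: Compute the mean: (79 + 98 + 57 + 63 + 15 + 92 + 77 + 29 + 27 + 89 + 41 + 32 + 42 + 54 + 64) / 15 = 57.2667
Step 2: Compute squared deviations from the mean:
  (79 - 57.2667)^2 = 472.3378
  (98 - 57.2667)^2 = 1659.2044
  (57 - 57.2667)^2 = 0.0711
  (63 - 57.2667)^2 = 32.8711
  (15 - 57.2667)^2 = 1786.4711
  (92 - 57.2667)^2 = 1206.4044
  (77 - 57.2667)^2 = 389.4044
  (29 - 57.2667)^2 = 799.0044
  (27 - 57.2667)^2 = 916.0711
  (89 - 57.2667)^2 = 1007.0044
  (41 - 57.2667)^2 = 264.6044
  (32 - 57.2667)^2 = 638.4044
  (42 - 57.2667)^2 = 233.0711
  (54 - 57.2667)^2 = 10.6711
  (64 - 57.2667)^2 = 45.3378
Step 3: Sum of squared deviations = 9460.9333
Step 4: Population variance = 9460.9333 / 15 = 630.7289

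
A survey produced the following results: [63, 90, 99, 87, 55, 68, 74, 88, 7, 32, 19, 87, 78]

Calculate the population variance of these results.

785.3609

Step 1: Compute the mean: (63 + 90 + 99 + 87 + 55 + 68 + 74 + 88 + 7 + 32 + 19 + 87 + 78) / 13 = 65.1538
Step 2: Compute squared deviations from the mean:
  (63 - 65.1538)^2 = 4.6391
  (90 - 65.1538)^2 = 617.3314
  (99 - 65.1538)^2 = 1145.5621
  (87 - 65.1538)^2 = 477.2544
  (55 - 65.1538)^2 = 103.1006
  (68 - 65.1538)^2 = 8.1006
  (74 - 65.1538)^2 = 78.2544
  (88 - 65.1538)^2 = 521.9467
  (7 - 65.1538)^2 = 3381.8698
  (32 - 65.1538)^2 = 1099.1775
  (19 - 65.1538)^2 = 2130.1775
  (87 - 65.1538)^2 = 477.2544
  (78 - 65.1538)^2 = 165.0237
Step 3: Sum of squared deviations = 10209.6923
Step 4: Population variance = 10209.6923 / 13 = 785.3609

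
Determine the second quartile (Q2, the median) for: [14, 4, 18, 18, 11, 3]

12.5

Step 1: Sort the data: [3, 4, 11, 14, 18, 18]
Step 2: n = 6
Step 3: Q2 is the median. Since n is even, it is the average of the values at positions 3 and 4:
  Q2 = (11 + 14) / 2 = 12.5
Step 4: Q2 = 12.5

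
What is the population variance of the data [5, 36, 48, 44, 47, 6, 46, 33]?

279.1094

Step 1: Compute the mean: (5 + 36 + 48 + 44 + 47 + 6 + 46 + 33) / 8 = 33.125
Step 2: Compute squared deviations from the mean:
  (5 - 33.125)^2 = 791.0156
  (36 - 33.125)^2 = 8.2656
  (48 - 33.125)^2 = 221.2656
  (44 - 33.125)^2 = 118.2656
  (47 - 33.125)^2 = 192.5156
  (6 - 33.125)^2 = 735.7656
  (46 - 33.125)^2 = 165.7656
  (33 - 33.125)^2 = 0.0156
Step 3: Sum of squared deviations = 2232.875
Step 4: Population variance = 2232.875 / 8 = 279.1094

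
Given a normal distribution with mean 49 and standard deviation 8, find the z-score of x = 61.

1.5

Step 1: Recall the z-score formula: z = (x - mu) / sigma
Step 2: Substitute values: z = (61 - 49) / 8
Step 3: z = 12 / 8 = 1.5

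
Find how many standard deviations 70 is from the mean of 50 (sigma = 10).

2

Step 1: Recall the z-score formula: z = (x - mu) / sigma
Step 2: Substitute values: z = (70 - 50) / 10
Step 3: z = 20 / 10 = 2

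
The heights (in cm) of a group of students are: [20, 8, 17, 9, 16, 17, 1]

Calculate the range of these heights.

19

Step 1: Identify the maximum value: max = 20
Step 2: Identify the minimum value: min = 1
Step 3: Range = max - min = 20 - 1 = 19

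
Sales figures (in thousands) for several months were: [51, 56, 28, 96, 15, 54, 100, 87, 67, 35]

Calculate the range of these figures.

85

Step 1: Identify the maximum value: max = 100
Step 2: Identify the minimum value: min = 15
Step 3: Range = max - min = 100 - 15 = 85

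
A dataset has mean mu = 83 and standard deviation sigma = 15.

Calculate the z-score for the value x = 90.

0.4667

Step 1: Recall the z-score formula: z = (x - mu) / sigma
Step 2: Substitute values: z = (90 - 83) / 15
Step 3: z = 7 / 15 = 0.4667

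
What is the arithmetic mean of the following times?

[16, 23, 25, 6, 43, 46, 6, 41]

25.75

Step 1: Sum all values: 16 + 23 + 25 + 6 + 43 + 46 + 6 + 41 = 206
Step 2: Count the number of values: n = 8
Step 3: Mean = sum / n = 206 / 8 = 25.75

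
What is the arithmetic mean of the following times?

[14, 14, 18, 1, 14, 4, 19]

12

Step 1: Sum all values: 14 + 14 + 18 + 1 + 14 + 4 + 19 = 84
Step 2: Count the number of values: n = 7
Step 3: Mean = sum / n = 84 / 7 = 12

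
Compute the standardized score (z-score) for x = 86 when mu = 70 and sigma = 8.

2

Step 1: Recall the z-score formula: z = (x - mu) / sigma
Step 2: Substitute values: z = (86 - 70) / 8
Step 3: z = 16 / 8 = 2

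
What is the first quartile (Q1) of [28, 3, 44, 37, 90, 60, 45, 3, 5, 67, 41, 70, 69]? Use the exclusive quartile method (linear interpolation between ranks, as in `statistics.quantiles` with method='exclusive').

16.5

Step 1: Sort the data: [3, 3, 5, 28, 37, 41, 44, 45, 60, 67, 69, 70, 90]
Step 2: n = 13
Step 3: Using the exclusive quartile method:
  Q1 = 16.5
  Q2 (median) = 44
  Q3 = 68
  IQR = Q3 - Q1 = 68 - 16.5 = 51.5
Step 4: Q1 = 16.5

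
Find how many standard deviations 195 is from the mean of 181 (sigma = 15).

0.9333

Step 1: Recall the z-score formula: z = (x - mu) / sigma
Step 2: Substitute values: z = (195 - 181) / 15
Step 3: z = 14 / 15 = 0.9333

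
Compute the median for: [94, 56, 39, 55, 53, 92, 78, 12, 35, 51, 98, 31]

54

Step 1: Sort the data in ascending order: [12, 31, 35, 39, 51, 53, 55, 56, 78, 92, 94, 98]
Step 2: The number of values is n = 12.
Step 3: Since n is even, the median is the average of positions 6 and 7:
  Median = (53 + 55) / 2 = 54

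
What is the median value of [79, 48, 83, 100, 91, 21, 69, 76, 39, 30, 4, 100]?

72.5

Step 1: Sort the data in ascending order: [4, 21, 30, 39, 48, 69, 76, 79, 83, 91, 100, 100]
Step 2: The number of values is n = 12.
Step 3: Since n is even, the median is the average of positions 6 and 7:
  Median = (69 + 76) / 2 = 72.5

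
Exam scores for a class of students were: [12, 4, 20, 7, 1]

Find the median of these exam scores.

7

Step 1: Sort the data in ascending order: [1, 4, 7, 12, 20]
Step 2: The number of values is n = 5.
Step 3: Since n is odd, the median is the middle value at position 3: 7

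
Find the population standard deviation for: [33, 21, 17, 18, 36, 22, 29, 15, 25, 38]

7.7872

Step 1: Compute the mean: 25.4
Step 2: Sum of squared deviations from the mean: 606.4
Step 3: Population variance = 606.4 / 10 = 60.64
Step 4: Standard deviation = sqrt(60.64) = 7.7872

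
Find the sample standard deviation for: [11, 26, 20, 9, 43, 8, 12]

12.634

Step 1: Compute the mean: 18.4286
Step 2: Sum of squared deviations from the mean: 957.7143
Step 3: Sample variance = 957.7143 / 6 = 159.619
Step 4: Standard deviation = sqrt(159.619) = 12.634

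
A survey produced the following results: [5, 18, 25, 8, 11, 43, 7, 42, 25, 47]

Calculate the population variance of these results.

231.89

Step 1: Compute the mean: (5 + 18 + 25 + 8 + 11 + 43 + 7 + 42 + 25 + 47) / 10 = 23.1
Step 2: Compute squared deviations from the mean:
  (5 - 23.1)^2 = 327.61
  (18 - 23.1)^2 = 26.01
  (25 - 23.1)^2 = 3.61
  (8 - 23.1)^2 = 228.01
  (11 - 23.1)^2 = 146.41
  (43 - 23.1)^2 = 396.01
  (7 - 23.1)^2 = 259.21
  (42 - 23.1)^2 = 357.21
  (25 - 23.1)^2 = 3.61
  (47 - 23.1)^2 = 571.21
Step 3: Sum of squared deviations = 2318.9
Step 4: Population variance = 2318.9 / 10 = 231.89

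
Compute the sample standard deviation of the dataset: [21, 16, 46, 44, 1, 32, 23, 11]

15.673

Step 1: Compute the mean: 24.25
Step 2: Sum of squared deviations from the mean: 1719.5
Step 3: Sample variance = 1719.5 / 7 = 245.6429
Step 4: Standard deviation = sqrt(245.6429) = 15.673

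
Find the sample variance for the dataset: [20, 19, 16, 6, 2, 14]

52.9667

Step 1: Compute the mean: (20 + 19 + 16 + 6 + 2 + 14) / 6 = 12.8333
Step 2: Compute squared deviations from the mean:
  (20 - 12.8333)^2 = 51.3611
  (19 - 12.8333)^2 = 38.0278
  (16 - 12.8333)^2 = 10.0278
  (6 - 12.8333)^2 = 46.6944
  (2 - 12.8333)^2 = 117.3611
  (14 - 12.8333)^2 = 1.3611
Step 3: Sum of squared deviations = 264.8333
Step 4: Sample variance = 264.8333 / 5 = 52.9667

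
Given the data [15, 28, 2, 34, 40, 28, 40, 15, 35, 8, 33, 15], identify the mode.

15

Step 1: Count the frequency of each value:
  2: appears 1 time(s)
  8: appears 1 time(s)
  15: appears 3 time(s)
  28: appears 2 time(s)
  33: appears 1 time(s)
  34: appears 1 time(s)
  35: appears 1 time(s)
  40: appears 2 time(s)
Step 2: The value 15 appears most frequently (3 times).
Step 3: Mode = 15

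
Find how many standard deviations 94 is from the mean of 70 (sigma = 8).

3

Step 1: Recall the z-score formula: z = (x - mu) / sigma
Step 2: Substitute values: z = (94 - 70) / 8
Step 3: z = 24 / 8 = 3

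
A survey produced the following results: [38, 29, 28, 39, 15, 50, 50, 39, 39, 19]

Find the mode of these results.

39

Step 1: Count the frequency of each value:
  15: appears 1 time(s)
  19: appears 1 time(s)
  28: appears 1 time(s)
  29: appears 1 time(s)
  38: appears 1 time(s)
  39: appears 3 time(s)
  50: appears 2 time(s)
Step 2: The value 39 appears most frequently (3 times).
Step 3: Mode = 39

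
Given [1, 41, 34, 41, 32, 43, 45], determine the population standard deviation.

14.106

Step 1: Compute the mean: 33.8571
Step 2: Sum of squared deviations from the mean: 1392.8571
Step 3: Population variance = 1392.8571 / 7 = 198.9796
Step 4: Standard deviation = sqrt(198.9796) = 14.106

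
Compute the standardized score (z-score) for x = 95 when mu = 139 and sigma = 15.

-2.9333

Step 1: Recall the z-score formula: z = (x - mu) / sigma
Step 2: Substitute values: z = (95 - 139) / 15
Step 3: z = -44 / 15 = -2.9333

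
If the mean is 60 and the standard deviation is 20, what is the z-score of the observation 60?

0

Step 1: Recall the z-score formula: z = (x - mu) / sigma
Step 2: Substitute values: z = (60 - 60) / 20
Step 3: z = 0 / 20 = 0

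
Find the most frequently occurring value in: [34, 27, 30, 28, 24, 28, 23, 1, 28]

28

Step 1: Count the frequency of each value:
  1: appears 1 time(s)
  23: appears 1 time(s)
  24: appears 1 time(s)
  27: appears 1 time(s)
  28: appears 3 time(s)
  30: appears 1 time(s)
  34: appears 1 time(s)
Step 2: The value 28 appears most frequently (3 times).
Step 3: Mode = 28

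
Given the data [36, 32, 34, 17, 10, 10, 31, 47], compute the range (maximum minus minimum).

37

Step 1: Identify the maximum value: max = 47
Step 2: Identify the minimum value: min = 10
Step 3: Range = max - min = 47 - 10 = 37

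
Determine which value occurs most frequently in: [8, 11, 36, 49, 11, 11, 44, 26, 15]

11

Step 1: Count the frequency of each value:
  8: appears 1 time(s)
  11: appears 3 time(s)
  15: appears 1 time(s)
  26: appears 1 time(s)
  36: appears 1 time(s)
  44: appears 1 time(s)
  49: appears 1 time(s)
Step 2: The value 11 appears most frequently (3 times).
Step 3: Mode = 11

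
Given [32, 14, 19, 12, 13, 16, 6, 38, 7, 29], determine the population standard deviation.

10.2976

Step 1: Compute the mean: 18.6
Step 2: Sum of squared deviations from the mean: 1060.4
Step 3: Population variance = 1060.4 / 10 = 106.04
Step 4: Standard deviation = sqrt(106.04) = 10.2976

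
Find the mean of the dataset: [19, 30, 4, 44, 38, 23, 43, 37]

29.75

Step 1: Sum all values: 19 + 30 + 4 + 44 + 38 + 23 + 43 + 37 = 238
Step 2: Count the number of values: n = 8
Step 3: Mean = sum / n = 238 / 8 = 29.75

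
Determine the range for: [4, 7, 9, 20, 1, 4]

19

Step 1: Identify the maximum value: max = 20
Step 2: Identify the minimum value: min = 1
Step 3: Range = max - min = 20 - 1 = 19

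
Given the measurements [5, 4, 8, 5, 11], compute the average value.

6.6

Step 1: Sum all values: 5 + 4 + 8 + 5 + 11 = 33
Step 2: Count the number of values: n = 5
Step 3: Mean = sum / n = 33 / 5 = 6.6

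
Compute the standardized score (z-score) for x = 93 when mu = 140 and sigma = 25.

-1.88

Step 1: Recall the z-score formula: z = (x - mu) / sigma
Step 2: Substitute values: z = (93 - 140) / 25
Step 3: z = -47 / 25 = -1.88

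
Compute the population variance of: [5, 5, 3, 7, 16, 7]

17.4722

Step 1: Compute the mean: (5 + 5 + 3 + 7 + 16 + 7) / 6 = 7.1667
Step 2: Compute squared deviations from the mean:
  (5 - 7.1667)^2 = 4.6944
  (5 - 7.1667)^2 = 4.6944
  (3 - 7.1667)^2 = 17.3611
  (7 - 7.1667)^2 = 0.0278
  (16 - 7.1667)^2 = 78.0278
  (7 - 7.1667)^2 = 0.0278
Step 3: Sum of squared deviations = 104.8333
Step 4: Population variance = 104.8333 / 6 = 17.4722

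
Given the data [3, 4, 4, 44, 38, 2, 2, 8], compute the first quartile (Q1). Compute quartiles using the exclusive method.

2.25

Step 1: Sort the data: [2, 2, 3, 4, 4, 8, 38, 44]
Step 2: n = 8
Step 3: Using the exclusive quartile method:
  Q1 = 2.25
  Q2 (median) = 4
  Q3 = 30.5
  IQR = Q3 - Q1 = 30.5 - 2.25 = 28.25
Step 4: Q1 = 2.25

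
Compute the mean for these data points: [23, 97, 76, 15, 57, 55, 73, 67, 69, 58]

59

Step 1: Sum all values: 23 + 97 + 76 + 15 + 57 + 55 + 73 + 67 + 69 + 58 = 590
Step 2: Count the number of values: n = 10
Step 3: Mean = sum / n = 590 / 10 = 59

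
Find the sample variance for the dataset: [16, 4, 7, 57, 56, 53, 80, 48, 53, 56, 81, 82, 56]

682.0769

Step 1: Compute the mean: (16 + 4 + 7 + 57 + 56 + 53 + 80 + 48 + 53 + 56 + 81 + 82 + 56) / 13 = 49.9231
Step 2: Compute squared deviations from the mean:
  (16 - 49.9231)^2 = 1150.7751
  (4 - 49.9231)^2 = 2108.929
  (7 - 49.9231)^2 = 1842.3905
  (57 - 49.9231)^2 = 50.0828
  (56 - 49.9231)^2 = 36.929
  (53 - 49.9231)^2 = 9.4675
  (80 - 49.9231)^2 = 904.6213
  (48 - 49.9231)^2 = 3.6982
  (53 - 49.9231)^2 = 9.4675
  (56 - 49.9231)^2 = 36.929
  (81 - 49.9231)^2 = 965.7751
  (82 - 49.9231)^2 = 1028.929
  (56 - 49.9231)^2 = 36.929
Step 3: Sum of squared deviations = 8184.9231
Step 4: Sample variance = 8184.9231 / 12 = 682.0769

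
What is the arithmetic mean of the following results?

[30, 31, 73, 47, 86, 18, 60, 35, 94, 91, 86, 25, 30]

54.3077

Step 1: Sum all values: 30 + 31 + 73 + 47 + 86 + 18 + 60 + 35 + 94 + 91 + 86 + 25 + 30 = 706
Step 2: Count the number of values: n = 13
Step 3: Mean = sum / n = 706 / 13 = 54.3077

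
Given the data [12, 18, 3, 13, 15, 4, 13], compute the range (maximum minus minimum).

15

Step 1: Identify the maximum value: max = 18
Step 2: Identify the minimum value: min = 3
Step 3: Range = max - min = 18 - 3 = 15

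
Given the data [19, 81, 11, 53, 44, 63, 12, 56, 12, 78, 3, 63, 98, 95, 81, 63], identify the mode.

63

Step 1: Count the frequency of each value:
  3: appears 1 time(s)
  11: appears 1 time(s)
  12: appears 2 time(s)
  19: appears 1 time(s)
  44: appears 1 time(s)
  53: appears 1 time(s)
  56: appears 1 time(s)
  63: appears 3 time(s)
  78: appears 1 time(s)
  81: appears 2 time(s)
  95: appears 1 time(s)
  98: appears 1 time(s)
Step 2: The value 63 appears most frequently (3 times).
Step 3: Mode = 63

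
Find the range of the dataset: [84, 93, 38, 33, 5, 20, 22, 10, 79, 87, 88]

88

Step 1: Identify the maximum value: max = 93
Step 2: Identify the minimum value: min = 5
Step 3: Range = max - min = 93 - 5 = 88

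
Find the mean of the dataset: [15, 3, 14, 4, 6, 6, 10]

8.2857

Step 1: Sum all values: 15 + 3 + 14 + 4 + 6 + 6 + 10 = 58
Step 2: Count the number of values: n = 7
Step 3: Mean = sum / n = 58 / 7 = 8.2857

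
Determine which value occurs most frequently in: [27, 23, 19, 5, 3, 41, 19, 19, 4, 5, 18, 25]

19

Step 1: Count the frequency of each value:
  3: appears 1 time(s)
  4: appears 1 time(s)
  5: appears 2 time(s)
  18: appears 1 time(s)
  19: appears 3 time(s)
  23: appears 1 time(s)
  25: appears 1 time(s)
  27: appears 1 time(s)
  41: appears 1 time(s)
Step 2: The value 19 appears most frequently (3 times).
Step 3: Mode = 19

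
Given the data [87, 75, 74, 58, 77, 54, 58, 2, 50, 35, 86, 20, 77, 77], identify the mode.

77

Step 1: Count the frequency of each value:
  2: appears 1 time(s)
  20: appears 1 time(s)
  35: appears 1 time(s)
  50: appears 1 time(s)
  54: appears 1 time(s)
  58: appears 2 time(s)
  74: appears 1 time(s)
  75: appears 1 time(s)
  77: appears 3 time(s)
  86: appears 1 time(s)
  87: appears 1 time(s)
Step 2: The value 77 appears most frequently (3 times).
Step 3: Mode = 77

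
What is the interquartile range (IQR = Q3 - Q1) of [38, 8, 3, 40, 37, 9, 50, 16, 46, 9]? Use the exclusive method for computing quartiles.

32.75

Step 1: Sort the data: [3, 8, 9, 9, 16, 37, 38, 40, 46, 50]
Step 2: n = 10
Step 3: Using the exclusive quartile method:
  Q1 = 8.75
  Q2 (median) = 26.5
  Q3 = 41.5
  IQR = Q3 - Q1 = 41.5 - 8.75 = 32.75
Step 4: IQR = 32.75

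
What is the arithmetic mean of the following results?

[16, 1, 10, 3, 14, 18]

10.3333

Step 1: Sum all values: 16 + 1 + 10 + 3 + 14 + 18 = 62
Step 2: Count the number of values: n = 6
Step 3: Mean = sum / n = 62 / 6 = 10.3333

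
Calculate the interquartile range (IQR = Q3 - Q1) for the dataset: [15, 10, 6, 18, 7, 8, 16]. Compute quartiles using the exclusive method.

9

Step 1: Sort the data: [6, 7, 8, 10, 15, 16, 18]
Step 2: n = 7
Step 3: Using the exclusive quartile method:
  Q1 = 7
  Q2 (median) = 10
  Q3 = 16
  IQR = Q3 - Q1 = 16 - 7 = 9
Step 4: IQR = 9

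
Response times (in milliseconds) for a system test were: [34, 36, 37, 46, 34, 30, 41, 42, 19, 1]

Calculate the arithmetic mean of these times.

32

Step 1: Sum all values: 34 + 36 + 37 + 46 + 34 + 30 + 41 + 42 + 19 + 1 = 320
Step 2: Count the number of values: n = 10
Step 3: Mean = sum / n = 320 / 10 = 32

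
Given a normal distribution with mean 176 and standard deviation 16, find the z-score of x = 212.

2.25

Step 1: Recall the z-score formula: z = (x - mu) / sigma
Step 2: Substitute values: z = (212 - 176) / 16
Step 3: z = 36 / 16 = 2.25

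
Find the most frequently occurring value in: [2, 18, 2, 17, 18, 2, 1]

2

Step 1: Count the frequency of each value:
  1: appears 1 time(s)
  2: appears 3 time(s)
  17: appears 1 time(s)
  18: appears 2 time(s)
Step 2: The value 2 appears most frequently (3 times).
Step 3: Mode = 2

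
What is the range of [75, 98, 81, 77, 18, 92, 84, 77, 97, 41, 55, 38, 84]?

80

Step 1: Identify the maximum value: max = 98
Step 2: Identify the minimum value: min = 18
Step 3: Range = max - min = 98 - 18 = 80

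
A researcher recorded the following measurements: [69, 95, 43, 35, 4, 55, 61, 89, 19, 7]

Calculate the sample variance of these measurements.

1022.2333

Step 1: Compute the mean: (69 + 95 + 43 + 35 + 4 + 55 + 61 + 89 + 19 + 7) / 10 = 47.7
Step 2: Compute squared deviations from the mean:
  (69 - 47.7)^2 = 453.69
  (95 - 47.7)^2 = 2237.29
  (43 - 47.7)^2 = 22.09
  (35 - 47.7)^2 = 161.29
  (4 - 47.7)^2 = 1909.69
  (55 - 47.7)^2 = 53.29
  (61 - 47.7)^2 = 176.89
  (89 - 47.7)^2 = 1705.69
  (19 - 47.7)^2 = 823.69
  (7 - 47.7)^2 = 1656.49
Step 3: Sum of squared deviations = 9200.1
Step 4: Sample variance = 9200.1 / 9 = 1022.2333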